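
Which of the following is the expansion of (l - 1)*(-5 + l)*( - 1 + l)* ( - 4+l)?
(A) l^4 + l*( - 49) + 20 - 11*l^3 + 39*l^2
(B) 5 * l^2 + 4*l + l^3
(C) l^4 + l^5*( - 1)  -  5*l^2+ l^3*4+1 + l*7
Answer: A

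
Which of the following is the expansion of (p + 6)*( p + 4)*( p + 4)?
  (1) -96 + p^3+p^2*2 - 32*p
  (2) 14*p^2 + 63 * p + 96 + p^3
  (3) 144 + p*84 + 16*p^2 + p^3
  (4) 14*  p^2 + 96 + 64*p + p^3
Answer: 4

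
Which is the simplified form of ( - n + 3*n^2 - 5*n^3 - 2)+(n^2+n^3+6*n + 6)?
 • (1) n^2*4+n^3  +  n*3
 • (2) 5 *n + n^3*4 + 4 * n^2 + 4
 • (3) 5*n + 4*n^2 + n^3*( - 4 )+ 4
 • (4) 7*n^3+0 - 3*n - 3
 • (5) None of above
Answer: 3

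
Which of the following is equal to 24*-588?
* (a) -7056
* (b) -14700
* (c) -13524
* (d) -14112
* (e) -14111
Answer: d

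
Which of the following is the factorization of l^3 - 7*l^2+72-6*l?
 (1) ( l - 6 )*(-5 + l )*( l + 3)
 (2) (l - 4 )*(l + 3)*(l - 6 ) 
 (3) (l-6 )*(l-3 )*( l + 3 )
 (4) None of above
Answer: 2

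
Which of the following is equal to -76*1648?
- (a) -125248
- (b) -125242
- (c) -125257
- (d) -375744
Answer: a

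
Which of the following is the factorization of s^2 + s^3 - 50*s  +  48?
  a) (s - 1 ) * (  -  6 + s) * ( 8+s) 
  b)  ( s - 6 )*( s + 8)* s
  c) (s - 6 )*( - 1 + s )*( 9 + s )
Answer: a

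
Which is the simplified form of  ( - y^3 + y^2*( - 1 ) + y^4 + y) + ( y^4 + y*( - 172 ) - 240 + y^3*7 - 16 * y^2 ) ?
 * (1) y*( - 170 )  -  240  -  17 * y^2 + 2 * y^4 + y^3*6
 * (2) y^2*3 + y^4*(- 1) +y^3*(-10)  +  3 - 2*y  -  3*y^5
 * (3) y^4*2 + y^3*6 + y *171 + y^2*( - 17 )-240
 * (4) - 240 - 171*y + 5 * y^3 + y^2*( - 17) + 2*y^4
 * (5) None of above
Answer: 5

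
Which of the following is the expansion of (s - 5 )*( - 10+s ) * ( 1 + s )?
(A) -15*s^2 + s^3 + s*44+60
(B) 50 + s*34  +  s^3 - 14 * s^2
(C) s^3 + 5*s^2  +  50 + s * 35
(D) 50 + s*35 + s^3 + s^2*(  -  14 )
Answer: D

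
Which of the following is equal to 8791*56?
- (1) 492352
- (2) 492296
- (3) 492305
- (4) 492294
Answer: 2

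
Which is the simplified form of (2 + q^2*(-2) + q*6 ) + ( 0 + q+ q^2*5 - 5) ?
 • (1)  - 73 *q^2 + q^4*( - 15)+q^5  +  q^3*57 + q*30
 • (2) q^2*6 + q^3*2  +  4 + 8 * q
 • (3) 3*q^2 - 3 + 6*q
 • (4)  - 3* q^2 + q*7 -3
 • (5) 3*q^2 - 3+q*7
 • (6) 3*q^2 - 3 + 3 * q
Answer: 5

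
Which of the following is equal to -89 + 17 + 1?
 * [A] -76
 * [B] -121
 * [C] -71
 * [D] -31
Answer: C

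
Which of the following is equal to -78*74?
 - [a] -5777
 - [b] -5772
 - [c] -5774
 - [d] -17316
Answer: b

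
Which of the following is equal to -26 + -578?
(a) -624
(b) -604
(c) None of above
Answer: b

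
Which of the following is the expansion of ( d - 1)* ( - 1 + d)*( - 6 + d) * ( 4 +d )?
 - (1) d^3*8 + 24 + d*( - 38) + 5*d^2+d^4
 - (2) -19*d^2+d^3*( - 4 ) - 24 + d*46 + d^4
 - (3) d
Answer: 2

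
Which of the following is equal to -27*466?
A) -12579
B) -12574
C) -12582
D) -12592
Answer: C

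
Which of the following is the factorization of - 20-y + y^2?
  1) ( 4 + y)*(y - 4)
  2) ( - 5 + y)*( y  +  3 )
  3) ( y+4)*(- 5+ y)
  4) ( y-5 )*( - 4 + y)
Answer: 3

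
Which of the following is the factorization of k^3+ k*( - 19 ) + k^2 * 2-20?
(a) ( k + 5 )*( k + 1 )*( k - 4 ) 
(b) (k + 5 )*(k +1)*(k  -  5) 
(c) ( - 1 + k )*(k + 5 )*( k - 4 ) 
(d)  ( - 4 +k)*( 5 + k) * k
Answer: a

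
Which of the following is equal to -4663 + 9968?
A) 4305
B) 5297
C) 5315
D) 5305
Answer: D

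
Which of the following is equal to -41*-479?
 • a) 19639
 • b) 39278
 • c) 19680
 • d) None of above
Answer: a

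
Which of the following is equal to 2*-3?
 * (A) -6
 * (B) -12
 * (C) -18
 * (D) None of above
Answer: A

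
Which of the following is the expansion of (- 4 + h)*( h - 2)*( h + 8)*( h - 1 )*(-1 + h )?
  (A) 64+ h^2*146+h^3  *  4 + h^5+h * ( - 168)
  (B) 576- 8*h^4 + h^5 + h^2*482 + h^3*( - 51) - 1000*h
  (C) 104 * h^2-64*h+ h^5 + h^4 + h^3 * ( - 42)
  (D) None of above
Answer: D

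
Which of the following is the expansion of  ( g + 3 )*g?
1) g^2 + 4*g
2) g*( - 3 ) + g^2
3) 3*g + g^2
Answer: 3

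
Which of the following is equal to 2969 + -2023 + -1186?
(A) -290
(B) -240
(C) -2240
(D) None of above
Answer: B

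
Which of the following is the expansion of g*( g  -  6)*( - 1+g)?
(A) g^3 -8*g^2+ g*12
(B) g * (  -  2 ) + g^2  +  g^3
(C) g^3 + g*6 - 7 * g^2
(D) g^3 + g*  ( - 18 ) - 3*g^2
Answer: C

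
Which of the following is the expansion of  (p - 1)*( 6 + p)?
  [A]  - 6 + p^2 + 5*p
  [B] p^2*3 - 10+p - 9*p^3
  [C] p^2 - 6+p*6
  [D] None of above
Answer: A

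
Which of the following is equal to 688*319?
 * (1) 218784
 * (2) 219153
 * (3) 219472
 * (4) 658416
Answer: 3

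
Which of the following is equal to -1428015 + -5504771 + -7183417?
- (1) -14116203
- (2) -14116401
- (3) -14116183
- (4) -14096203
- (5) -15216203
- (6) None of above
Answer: 1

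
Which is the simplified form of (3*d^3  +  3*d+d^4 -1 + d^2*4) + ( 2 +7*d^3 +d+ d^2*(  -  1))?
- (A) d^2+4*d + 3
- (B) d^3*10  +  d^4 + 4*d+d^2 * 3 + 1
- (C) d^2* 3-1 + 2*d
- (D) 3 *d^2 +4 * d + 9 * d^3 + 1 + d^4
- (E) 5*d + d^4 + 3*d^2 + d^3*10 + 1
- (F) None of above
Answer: B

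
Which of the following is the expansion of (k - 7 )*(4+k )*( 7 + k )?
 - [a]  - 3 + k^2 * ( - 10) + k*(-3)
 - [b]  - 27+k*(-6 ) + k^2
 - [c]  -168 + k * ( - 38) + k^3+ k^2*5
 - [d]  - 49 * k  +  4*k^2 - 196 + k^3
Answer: d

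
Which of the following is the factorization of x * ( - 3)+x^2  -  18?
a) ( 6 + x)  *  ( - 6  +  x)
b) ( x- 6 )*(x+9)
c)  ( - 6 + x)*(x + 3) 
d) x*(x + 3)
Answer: c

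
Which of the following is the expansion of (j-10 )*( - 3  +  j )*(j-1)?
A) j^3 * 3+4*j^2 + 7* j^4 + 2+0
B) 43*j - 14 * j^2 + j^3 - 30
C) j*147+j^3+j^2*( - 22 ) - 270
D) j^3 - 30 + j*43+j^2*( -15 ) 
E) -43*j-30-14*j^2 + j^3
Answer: B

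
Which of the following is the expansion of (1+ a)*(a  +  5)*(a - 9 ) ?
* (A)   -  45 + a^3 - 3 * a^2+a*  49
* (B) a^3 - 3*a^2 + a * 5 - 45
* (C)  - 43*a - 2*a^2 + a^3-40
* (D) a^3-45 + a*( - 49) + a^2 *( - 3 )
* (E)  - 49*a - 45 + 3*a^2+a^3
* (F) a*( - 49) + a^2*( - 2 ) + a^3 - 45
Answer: D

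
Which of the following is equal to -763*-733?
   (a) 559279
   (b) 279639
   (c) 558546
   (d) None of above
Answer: a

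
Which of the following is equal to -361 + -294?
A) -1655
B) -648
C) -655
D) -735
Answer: C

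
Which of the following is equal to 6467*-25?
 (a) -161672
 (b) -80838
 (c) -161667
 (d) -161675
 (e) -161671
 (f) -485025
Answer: d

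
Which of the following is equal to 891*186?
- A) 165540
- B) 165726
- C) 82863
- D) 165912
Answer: B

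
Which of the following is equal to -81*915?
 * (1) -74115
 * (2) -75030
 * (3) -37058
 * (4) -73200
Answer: 1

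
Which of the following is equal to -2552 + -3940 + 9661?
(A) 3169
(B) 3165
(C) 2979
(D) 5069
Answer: A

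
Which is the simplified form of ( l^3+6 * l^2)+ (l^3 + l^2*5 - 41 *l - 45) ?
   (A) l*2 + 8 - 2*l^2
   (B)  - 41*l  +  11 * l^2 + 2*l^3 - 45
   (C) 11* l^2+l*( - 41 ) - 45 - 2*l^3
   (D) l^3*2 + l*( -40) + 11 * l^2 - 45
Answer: B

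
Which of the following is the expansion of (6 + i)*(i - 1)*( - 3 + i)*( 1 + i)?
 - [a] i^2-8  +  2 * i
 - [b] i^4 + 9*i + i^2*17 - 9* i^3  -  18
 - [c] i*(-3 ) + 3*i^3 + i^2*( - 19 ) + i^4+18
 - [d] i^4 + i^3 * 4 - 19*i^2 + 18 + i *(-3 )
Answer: c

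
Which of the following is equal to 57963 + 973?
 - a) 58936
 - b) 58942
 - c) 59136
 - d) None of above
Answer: a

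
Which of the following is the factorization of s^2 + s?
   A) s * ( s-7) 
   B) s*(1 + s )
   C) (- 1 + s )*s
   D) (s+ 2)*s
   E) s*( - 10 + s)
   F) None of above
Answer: B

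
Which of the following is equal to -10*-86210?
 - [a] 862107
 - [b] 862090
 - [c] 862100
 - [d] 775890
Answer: c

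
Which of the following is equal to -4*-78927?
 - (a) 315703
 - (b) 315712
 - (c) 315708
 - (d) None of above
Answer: c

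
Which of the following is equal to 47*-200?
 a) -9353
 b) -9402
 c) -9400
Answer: c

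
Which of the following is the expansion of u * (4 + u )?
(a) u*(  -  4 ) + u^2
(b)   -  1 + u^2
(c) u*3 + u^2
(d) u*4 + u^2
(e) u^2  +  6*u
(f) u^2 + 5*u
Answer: d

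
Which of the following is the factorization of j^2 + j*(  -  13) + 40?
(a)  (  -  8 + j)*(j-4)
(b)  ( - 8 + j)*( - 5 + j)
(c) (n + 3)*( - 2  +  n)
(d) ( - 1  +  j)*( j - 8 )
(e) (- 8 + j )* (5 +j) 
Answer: b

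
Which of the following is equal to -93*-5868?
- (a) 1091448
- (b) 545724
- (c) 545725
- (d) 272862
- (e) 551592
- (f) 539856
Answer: b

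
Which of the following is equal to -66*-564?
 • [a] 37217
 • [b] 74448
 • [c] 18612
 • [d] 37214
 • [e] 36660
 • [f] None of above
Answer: f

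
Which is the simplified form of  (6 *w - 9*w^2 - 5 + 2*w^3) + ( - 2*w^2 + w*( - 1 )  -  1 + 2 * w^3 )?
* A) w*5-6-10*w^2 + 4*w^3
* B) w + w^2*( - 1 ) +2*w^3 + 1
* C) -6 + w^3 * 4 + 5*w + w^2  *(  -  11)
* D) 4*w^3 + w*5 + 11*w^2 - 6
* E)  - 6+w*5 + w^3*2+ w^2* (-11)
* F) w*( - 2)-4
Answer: C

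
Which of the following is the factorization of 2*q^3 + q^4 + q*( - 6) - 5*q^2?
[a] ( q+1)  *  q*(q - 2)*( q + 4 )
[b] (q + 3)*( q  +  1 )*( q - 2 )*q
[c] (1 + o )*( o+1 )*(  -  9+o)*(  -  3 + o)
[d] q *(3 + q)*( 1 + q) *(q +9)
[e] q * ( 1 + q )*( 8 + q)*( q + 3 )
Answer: b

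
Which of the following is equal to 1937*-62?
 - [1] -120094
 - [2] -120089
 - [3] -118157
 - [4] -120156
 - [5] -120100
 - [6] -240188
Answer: 1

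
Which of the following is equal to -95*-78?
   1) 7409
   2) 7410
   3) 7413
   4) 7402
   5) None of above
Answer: 2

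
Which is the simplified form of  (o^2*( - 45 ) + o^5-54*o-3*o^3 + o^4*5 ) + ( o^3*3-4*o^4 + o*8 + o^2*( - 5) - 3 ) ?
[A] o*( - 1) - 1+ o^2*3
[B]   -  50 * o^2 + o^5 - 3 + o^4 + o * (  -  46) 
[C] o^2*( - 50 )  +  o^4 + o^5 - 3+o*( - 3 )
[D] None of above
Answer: B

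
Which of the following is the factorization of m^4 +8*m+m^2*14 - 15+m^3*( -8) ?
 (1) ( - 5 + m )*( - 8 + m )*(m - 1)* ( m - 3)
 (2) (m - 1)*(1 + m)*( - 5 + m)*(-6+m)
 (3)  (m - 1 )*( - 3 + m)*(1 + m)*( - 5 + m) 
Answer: 3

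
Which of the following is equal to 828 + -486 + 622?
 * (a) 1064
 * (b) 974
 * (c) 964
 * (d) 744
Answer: c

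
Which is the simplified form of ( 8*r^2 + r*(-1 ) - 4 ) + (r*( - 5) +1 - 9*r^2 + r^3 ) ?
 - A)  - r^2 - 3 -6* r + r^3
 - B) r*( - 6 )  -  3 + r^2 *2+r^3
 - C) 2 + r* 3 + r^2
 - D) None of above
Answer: A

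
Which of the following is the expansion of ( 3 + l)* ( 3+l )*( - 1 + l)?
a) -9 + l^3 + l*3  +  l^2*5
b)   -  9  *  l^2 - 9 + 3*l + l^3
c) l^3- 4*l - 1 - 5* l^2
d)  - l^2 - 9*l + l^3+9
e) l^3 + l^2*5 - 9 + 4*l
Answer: a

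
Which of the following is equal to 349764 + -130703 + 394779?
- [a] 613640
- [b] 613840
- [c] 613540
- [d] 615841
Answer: b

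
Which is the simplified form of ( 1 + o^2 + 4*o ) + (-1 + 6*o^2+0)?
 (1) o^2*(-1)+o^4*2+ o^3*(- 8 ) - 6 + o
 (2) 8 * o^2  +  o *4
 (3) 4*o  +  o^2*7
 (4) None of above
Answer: 3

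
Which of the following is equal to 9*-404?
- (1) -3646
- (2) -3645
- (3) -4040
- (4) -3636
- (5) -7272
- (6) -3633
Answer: 4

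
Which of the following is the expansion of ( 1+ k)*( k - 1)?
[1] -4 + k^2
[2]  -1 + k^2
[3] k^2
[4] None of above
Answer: 2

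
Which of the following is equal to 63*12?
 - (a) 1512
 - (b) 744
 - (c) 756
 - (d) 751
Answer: c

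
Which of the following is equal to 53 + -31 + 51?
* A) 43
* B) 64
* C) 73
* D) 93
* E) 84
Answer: C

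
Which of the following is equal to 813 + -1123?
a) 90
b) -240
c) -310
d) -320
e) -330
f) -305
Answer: c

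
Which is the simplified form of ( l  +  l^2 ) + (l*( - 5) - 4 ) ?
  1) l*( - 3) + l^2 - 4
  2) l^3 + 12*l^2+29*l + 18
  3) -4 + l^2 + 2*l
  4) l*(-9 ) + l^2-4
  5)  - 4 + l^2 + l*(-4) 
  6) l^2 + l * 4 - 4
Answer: 5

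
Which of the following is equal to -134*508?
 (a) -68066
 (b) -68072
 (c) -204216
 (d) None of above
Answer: b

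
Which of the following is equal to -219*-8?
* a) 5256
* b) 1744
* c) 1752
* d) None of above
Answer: c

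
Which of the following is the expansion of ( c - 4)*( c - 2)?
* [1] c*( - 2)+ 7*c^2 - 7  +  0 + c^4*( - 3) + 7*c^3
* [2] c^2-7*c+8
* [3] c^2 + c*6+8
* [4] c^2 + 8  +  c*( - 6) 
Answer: 4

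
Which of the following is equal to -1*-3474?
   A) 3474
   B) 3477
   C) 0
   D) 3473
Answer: A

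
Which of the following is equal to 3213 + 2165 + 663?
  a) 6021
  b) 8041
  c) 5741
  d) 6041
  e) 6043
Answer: d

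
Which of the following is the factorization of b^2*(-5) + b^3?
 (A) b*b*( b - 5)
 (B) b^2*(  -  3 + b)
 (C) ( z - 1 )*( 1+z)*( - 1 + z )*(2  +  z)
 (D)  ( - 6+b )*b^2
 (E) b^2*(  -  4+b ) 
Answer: A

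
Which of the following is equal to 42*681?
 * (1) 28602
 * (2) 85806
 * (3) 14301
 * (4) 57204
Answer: 1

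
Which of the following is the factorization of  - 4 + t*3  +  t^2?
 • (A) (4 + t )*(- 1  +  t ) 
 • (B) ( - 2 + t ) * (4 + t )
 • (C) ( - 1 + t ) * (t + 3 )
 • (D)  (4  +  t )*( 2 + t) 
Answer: A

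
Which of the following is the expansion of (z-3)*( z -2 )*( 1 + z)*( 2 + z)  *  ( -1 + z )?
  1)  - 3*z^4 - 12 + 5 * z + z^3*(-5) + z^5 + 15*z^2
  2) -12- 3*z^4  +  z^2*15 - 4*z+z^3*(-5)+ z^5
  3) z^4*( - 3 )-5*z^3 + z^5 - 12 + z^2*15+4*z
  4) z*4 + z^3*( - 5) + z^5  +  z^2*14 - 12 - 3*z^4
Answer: 3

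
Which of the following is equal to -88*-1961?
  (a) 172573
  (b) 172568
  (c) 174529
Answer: b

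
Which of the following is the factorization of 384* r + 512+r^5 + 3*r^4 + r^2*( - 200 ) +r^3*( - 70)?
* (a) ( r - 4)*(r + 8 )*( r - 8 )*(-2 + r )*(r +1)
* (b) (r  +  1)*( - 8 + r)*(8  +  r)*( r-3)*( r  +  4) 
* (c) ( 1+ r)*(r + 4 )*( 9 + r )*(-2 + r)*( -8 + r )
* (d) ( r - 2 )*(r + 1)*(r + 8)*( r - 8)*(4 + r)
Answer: d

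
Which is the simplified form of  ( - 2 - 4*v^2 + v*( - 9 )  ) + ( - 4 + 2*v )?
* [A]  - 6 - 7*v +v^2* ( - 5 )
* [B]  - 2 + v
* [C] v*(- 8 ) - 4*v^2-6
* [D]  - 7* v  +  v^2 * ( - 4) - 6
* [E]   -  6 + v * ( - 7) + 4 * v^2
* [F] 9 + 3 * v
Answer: D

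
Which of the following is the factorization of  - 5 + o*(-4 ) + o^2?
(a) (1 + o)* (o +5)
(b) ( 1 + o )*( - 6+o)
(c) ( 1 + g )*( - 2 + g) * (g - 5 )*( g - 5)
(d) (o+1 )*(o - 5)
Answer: d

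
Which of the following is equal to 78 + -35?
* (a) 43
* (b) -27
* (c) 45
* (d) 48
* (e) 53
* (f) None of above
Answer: a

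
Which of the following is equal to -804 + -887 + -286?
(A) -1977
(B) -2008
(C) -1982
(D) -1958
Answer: A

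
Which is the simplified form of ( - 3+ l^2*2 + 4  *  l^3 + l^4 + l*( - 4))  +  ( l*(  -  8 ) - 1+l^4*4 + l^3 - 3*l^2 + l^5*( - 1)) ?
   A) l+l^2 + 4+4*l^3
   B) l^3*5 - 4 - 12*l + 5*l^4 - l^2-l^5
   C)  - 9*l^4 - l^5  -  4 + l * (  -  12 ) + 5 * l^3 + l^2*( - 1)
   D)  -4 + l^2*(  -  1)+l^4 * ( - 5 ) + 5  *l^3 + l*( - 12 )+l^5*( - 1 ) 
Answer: B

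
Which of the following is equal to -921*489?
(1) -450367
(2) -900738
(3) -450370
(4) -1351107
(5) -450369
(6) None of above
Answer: 5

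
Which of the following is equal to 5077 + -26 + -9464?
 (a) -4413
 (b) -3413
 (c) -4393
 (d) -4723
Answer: a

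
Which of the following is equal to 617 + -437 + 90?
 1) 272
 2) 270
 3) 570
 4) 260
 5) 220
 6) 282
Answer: 2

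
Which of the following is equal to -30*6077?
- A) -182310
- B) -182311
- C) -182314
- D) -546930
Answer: A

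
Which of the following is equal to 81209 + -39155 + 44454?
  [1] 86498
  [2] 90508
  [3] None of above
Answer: 3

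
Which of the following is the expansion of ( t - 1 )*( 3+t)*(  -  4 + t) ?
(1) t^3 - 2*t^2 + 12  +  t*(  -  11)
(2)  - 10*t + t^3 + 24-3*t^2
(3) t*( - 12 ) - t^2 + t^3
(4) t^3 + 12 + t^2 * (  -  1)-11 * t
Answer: 1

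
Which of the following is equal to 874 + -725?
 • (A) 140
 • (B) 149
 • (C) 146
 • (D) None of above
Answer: B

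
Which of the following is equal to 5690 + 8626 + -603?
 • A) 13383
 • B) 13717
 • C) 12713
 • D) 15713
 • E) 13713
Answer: E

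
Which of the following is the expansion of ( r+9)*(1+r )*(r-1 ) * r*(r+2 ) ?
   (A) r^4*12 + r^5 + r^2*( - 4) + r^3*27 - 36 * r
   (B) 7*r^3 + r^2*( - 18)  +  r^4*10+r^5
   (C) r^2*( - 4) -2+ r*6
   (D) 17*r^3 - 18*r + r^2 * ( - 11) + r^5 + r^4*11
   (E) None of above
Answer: D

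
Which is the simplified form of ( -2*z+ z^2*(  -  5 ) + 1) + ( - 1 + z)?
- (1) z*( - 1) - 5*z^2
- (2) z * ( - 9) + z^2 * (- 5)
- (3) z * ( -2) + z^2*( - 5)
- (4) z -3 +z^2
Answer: 1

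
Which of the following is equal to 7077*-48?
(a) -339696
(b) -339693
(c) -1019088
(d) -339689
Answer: a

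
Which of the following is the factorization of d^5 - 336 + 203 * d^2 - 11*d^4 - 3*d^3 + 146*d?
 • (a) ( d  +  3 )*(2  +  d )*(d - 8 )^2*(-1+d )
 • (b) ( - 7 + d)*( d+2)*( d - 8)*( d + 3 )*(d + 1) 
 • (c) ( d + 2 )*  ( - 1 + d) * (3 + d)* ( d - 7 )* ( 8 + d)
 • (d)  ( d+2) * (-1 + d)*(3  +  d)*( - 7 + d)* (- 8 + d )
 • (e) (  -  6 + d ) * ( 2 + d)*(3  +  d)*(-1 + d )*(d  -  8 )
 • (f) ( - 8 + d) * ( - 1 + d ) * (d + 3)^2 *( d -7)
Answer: d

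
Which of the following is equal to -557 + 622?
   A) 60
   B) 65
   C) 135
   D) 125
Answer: B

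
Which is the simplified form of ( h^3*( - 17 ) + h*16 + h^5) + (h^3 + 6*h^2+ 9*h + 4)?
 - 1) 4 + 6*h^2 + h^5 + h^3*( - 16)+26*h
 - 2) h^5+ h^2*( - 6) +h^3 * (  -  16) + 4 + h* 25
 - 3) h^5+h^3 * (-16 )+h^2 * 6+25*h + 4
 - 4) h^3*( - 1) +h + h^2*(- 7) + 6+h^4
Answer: 3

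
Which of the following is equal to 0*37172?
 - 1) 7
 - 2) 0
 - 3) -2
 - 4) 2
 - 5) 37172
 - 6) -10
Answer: 2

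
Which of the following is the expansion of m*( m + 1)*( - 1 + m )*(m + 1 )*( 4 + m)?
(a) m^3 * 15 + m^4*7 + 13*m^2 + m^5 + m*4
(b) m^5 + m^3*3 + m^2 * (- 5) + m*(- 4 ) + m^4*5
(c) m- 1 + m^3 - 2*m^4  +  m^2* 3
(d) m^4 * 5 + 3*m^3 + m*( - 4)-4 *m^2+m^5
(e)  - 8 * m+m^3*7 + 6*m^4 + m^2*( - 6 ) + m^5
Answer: b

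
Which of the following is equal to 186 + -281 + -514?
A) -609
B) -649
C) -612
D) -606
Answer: A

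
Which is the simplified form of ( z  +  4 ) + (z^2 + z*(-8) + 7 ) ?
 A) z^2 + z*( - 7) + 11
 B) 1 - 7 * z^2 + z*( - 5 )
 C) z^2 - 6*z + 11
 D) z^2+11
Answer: A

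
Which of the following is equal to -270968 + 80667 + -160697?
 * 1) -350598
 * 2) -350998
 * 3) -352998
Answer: 2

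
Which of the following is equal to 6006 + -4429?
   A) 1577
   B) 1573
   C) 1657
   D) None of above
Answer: A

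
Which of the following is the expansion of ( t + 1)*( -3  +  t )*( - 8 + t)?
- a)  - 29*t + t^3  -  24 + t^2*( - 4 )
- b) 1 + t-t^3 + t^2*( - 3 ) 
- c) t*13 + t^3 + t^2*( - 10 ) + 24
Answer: c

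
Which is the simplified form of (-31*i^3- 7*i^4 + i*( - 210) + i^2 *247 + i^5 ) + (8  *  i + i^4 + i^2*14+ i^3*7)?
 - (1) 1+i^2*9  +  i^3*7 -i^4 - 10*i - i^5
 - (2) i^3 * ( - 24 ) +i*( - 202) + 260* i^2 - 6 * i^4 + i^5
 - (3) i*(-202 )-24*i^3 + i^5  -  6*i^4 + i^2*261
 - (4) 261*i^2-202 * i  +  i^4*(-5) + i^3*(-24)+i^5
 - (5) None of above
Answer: 3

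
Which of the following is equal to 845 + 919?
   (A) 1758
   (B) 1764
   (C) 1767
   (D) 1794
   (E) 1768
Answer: B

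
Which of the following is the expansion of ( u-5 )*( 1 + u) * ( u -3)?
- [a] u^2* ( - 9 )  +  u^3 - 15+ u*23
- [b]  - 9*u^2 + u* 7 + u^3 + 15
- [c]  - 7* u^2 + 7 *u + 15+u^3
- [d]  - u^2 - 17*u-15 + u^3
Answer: c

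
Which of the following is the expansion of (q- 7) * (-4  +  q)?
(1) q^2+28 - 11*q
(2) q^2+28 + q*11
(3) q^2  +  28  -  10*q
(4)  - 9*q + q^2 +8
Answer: 1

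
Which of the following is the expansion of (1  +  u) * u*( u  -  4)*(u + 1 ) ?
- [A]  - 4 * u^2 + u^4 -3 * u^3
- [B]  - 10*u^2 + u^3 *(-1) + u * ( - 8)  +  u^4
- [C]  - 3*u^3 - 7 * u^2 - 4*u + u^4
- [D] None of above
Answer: D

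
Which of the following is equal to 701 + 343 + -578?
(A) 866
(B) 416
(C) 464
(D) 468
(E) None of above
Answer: E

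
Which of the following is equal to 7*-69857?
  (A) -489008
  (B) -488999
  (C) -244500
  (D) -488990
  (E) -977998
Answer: B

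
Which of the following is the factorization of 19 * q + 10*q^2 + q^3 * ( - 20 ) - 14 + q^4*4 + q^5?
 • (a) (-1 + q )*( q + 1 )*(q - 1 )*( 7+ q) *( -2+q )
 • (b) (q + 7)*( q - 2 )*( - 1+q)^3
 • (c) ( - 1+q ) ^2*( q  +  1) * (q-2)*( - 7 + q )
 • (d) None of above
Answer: a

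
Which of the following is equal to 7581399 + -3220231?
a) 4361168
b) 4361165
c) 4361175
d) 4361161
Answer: a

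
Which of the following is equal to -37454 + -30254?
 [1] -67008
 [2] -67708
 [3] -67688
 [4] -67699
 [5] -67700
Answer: 2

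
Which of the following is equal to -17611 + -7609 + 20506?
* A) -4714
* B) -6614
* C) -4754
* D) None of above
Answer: A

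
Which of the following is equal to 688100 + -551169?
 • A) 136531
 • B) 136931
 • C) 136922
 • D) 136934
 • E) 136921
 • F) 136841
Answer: B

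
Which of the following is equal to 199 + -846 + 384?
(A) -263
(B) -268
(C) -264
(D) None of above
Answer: A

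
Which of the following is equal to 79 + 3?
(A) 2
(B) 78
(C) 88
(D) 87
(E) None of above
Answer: E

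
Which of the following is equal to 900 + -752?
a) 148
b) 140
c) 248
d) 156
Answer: a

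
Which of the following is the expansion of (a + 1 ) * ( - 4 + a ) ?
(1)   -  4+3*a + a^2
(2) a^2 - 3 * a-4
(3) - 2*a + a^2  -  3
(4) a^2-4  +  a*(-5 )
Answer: 2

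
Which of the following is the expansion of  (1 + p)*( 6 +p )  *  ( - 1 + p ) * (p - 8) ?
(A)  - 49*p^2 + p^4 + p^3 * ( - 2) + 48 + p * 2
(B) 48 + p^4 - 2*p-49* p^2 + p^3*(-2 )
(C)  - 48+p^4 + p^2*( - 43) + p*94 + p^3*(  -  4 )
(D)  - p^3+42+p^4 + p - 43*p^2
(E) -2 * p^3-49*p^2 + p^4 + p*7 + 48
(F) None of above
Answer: A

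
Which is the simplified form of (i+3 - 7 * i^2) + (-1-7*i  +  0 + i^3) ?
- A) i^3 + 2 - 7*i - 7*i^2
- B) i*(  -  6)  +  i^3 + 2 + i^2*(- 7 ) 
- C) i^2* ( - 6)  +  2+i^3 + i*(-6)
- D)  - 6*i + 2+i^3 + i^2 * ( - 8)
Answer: B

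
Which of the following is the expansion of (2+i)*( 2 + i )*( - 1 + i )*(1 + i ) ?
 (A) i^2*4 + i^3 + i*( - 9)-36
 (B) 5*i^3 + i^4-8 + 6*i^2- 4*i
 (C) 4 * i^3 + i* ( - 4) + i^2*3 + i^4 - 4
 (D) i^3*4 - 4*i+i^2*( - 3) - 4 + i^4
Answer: C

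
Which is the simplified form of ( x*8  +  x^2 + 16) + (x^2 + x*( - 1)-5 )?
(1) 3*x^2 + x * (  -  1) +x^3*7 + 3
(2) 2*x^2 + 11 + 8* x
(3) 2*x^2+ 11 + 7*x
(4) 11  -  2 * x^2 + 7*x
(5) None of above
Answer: 3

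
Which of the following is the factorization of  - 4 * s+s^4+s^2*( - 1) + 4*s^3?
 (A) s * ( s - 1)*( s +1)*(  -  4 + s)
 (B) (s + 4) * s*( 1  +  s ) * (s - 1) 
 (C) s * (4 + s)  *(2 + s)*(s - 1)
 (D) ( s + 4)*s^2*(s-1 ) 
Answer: B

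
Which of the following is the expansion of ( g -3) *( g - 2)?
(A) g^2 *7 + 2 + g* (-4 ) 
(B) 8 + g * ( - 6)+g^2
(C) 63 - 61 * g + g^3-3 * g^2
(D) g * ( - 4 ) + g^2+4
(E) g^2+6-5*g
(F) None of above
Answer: E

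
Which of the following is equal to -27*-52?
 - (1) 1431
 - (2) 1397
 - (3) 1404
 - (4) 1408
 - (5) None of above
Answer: 3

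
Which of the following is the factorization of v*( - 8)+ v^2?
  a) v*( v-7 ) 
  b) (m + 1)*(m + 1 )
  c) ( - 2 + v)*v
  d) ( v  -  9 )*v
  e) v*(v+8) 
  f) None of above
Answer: f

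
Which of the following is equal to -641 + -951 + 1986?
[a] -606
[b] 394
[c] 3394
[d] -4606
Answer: b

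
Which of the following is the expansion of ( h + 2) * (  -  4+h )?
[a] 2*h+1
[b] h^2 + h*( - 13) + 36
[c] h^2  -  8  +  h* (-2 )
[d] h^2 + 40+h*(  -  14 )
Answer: c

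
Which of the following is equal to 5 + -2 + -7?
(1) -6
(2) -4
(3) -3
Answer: 2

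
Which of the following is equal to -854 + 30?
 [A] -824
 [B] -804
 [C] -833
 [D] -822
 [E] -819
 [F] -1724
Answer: A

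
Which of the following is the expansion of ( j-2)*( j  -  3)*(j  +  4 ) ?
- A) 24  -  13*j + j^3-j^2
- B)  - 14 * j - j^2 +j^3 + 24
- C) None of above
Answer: B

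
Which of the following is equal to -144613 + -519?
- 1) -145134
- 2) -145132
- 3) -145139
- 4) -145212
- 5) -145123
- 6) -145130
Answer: 2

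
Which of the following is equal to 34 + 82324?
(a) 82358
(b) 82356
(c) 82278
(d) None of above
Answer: a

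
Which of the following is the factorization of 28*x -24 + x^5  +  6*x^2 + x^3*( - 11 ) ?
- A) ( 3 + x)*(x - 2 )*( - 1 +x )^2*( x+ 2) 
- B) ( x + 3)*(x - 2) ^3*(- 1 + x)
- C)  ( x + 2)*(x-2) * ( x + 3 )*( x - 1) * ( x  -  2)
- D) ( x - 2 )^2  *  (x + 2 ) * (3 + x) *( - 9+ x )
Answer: C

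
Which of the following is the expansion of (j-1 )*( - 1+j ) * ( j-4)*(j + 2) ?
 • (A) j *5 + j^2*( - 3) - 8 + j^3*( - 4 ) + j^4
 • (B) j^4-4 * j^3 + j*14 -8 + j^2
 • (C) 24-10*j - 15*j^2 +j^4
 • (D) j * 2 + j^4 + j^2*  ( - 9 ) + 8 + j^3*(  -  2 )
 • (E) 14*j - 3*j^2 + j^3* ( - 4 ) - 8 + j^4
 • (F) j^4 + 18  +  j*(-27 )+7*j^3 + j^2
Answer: E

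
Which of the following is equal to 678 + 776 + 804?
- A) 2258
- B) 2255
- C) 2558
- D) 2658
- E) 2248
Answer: A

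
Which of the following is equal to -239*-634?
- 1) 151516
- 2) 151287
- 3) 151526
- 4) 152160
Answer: 3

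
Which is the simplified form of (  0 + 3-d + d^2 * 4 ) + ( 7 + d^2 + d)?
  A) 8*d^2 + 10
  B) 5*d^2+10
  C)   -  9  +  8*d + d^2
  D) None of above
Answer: B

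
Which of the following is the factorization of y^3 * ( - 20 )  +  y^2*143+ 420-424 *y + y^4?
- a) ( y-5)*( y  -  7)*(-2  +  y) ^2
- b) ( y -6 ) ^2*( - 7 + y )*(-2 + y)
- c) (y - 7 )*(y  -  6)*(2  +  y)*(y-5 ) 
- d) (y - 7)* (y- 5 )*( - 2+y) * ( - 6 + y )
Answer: d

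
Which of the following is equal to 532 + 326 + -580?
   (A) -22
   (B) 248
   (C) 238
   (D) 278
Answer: D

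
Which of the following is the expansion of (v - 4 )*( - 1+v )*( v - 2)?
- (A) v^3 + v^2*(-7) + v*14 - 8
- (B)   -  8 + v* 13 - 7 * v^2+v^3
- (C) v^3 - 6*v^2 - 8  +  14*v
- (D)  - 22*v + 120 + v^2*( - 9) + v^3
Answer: A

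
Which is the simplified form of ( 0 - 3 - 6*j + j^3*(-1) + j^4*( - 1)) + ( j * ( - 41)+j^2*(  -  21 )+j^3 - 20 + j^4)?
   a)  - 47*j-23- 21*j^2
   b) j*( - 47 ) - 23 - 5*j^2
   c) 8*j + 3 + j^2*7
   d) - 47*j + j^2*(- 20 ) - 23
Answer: a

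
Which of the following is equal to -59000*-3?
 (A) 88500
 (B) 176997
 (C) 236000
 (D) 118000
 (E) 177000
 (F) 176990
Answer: E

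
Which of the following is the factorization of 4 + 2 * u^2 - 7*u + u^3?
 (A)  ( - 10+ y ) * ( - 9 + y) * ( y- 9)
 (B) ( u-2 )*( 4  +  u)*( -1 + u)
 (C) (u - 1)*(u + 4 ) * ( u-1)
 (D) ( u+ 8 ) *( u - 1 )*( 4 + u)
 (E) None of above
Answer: C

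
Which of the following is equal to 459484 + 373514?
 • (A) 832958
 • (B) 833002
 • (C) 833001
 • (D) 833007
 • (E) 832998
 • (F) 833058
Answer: E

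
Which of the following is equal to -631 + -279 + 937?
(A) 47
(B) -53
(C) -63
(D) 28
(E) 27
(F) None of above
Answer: E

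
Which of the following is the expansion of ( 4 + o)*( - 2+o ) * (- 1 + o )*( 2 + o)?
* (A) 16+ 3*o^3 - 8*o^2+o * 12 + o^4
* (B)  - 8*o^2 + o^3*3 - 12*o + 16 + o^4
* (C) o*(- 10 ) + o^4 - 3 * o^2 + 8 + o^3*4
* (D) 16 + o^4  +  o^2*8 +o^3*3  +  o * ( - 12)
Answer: B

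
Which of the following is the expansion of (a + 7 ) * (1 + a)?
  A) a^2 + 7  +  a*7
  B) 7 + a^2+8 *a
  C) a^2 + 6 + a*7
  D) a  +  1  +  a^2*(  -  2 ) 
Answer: B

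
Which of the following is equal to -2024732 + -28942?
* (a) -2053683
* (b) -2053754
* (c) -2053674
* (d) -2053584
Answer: c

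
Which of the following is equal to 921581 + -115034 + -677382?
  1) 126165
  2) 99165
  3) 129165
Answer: 3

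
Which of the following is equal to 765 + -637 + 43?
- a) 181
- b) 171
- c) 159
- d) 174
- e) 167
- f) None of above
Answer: b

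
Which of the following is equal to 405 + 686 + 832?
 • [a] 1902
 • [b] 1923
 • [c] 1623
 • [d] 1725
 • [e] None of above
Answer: b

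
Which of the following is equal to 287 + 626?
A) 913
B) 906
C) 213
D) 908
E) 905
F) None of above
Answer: A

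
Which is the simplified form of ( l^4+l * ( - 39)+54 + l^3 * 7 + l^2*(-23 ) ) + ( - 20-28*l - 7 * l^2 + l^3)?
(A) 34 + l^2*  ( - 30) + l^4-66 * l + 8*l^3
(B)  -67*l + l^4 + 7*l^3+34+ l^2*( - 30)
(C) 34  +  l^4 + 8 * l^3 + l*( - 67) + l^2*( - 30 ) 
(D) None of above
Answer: C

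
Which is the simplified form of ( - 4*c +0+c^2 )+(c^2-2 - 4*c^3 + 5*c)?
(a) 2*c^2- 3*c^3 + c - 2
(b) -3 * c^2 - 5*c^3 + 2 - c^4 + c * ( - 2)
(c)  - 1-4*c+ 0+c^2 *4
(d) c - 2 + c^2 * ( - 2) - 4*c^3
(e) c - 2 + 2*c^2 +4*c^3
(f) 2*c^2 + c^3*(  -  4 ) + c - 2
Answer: f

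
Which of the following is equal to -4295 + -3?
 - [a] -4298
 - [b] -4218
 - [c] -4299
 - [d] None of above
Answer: a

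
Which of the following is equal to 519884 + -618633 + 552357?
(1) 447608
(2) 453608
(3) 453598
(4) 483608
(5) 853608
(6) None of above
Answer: 2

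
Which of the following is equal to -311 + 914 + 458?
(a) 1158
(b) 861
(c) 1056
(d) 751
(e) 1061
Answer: e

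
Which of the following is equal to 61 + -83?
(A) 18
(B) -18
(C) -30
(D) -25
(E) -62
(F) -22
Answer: F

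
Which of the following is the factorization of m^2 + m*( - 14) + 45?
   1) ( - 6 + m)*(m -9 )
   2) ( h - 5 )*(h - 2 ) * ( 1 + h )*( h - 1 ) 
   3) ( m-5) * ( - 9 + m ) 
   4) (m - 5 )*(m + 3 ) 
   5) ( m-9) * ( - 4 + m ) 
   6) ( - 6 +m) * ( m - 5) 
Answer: 3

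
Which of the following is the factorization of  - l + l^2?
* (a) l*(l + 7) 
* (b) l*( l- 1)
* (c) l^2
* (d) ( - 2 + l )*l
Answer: b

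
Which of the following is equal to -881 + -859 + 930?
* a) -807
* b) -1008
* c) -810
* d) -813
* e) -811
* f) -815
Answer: c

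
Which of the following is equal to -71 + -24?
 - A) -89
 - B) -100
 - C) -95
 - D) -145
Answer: C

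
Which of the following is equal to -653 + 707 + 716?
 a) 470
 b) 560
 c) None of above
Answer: c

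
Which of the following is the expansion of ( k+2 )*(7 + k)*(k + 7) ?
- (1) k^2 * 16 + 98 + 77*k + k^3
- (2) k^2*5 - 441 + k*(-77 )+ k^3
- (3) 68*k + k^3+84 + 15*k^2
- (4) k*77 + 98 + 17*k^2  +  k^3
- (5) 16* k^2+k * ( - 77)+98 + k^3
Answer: 1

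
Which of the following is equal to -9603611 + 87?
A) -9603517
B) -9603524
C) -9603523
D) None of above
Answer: B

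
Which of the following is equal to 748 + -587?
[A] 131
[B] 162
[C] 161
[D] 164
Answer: C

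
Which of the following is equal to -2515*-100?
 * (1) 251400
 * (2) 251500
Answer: 2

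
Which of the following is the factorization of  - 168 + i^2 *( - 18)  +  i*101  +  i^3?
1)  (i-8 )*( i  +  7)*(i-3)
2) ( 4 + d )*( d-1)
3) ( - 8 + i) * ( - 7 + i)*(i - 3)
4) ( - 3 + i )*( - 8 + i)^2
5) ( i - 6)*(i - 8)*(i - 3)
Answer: 3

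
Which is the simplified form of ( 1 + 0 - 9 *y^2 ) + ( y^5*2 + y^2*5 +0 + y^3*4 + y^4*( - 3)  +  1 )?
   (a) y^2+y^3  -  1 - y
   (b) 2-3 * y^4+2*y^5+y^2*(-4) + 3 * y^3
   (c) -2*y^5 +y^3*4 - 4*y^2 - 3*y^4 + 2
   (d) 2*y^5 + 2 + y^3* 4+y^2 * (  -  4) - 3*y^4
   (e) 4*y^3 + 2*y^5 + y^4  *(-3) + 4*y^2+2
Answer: d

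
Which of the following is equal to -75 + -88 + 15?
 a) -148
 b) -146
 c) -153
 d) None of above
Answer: a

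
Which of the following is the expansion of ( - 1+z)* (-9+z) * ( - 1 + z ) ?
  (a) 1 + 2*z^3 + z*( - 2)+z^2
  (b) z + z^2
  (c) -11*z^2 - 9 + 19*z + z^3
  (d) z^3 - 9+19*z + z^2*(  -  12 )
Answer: c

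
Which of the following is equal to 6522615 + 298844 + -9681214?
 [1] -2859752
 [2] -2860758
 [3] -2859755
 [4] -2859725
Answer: 3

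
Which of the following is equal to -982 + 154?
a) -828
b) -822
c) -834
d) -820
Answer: a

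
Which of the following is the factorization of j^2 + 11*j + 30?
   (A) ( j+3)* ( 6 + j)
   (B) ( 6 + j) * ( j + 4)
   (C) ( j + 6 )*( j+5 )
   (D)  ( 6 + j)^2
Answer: C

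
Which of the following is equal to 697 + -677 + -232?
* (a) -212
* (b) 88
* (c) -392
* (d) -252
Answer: a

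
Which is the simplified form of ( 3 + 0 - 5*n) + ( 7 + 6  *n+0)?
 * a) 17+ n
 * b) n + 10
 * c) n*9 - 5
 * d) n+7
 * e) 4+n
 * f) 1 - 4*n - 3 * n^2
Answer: b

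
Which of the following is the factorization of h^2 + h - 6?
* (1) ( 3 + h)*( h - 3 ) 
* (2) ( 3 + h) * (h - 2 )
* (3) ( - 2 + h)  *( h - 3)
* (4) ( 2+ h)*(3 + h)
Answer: 2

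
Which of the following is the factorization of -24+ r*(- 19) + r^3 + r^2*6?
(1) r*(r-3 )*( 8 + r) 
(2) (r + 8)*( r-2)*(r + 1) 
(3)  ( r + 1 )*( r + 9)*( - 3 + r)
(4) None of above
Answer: 4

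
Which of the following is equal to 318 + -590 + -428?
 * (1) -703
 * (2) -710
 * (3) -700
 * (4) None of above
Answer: 3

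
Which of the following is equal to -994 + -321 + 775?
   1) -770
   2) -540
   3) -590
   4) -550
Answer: 2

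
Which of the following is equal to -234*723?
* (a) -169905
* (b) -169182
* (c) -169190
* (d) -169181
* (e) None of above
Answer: b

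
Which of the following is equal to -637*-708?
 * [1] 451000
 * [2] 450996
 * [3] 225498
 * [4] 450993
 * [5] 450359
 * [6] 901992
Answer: 2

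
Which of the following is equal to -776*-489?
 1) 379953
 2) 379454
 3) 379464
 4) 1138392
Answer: 3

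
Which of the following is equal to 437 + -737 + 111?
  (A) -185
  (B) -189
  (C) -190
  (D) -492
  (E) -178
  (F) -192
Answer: B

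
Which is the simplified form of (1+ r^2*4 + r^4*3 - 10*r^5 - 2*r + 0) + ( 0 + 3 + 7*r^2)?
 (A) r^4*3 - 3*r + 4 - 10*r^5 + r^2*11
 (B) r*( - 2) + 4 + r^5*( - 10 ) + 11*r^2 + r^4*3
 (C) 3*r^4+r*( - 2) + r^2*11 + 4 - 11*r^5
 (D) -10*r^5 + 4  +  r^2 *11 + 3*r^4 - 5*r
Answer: B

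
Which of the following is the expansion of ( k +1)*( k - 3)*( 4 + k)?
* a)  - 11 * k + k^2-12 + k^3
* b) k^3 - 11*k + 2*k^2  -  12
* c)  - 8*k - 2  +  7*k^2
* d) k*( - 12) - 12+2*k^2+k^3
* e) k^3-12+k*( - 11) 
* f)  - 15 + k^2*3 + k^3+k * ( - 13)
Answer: b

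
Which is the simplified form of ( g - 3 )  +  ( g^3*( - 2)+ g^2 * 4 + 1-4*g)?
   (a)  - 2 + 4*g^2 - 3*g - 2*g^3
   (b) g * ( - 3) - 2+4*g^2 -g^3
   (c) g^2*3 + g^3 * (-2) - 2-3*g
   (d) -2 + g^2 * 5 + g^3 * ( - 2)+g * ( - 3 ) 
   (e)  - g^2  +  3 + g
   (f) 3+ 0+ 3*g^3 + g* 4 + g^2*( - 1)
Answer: a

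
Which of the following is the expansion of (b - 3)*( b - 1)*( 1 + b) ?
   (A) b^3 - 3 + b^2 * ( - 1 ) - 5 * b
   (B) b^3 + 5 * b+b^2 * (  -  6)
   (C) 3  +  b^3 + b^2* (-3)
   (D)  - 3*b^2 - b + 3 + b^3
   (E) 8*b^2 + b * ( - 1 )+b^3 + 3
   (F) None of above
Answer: D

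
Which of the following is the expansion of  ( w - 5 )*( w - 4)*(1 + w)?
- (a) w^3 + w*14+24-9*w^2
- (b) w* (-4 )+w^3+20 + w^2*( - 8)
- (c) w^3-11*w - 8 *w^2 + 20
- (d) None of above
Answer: d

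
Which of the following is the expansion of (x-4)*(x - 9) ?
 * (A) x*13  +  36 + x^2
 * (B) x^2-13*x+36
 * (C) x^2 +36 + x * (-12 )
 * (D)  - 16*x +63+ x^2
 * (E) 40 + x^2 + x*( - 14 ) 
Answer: B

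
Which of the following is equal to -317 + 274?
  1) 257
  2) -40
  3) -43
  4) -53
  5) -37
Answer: 3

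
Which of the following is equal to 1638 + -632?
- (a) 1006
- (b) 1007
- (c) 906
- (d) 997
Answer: a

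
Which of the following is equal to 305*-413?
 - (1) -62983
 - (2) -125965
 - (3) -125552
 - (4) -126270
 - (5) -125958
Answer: 2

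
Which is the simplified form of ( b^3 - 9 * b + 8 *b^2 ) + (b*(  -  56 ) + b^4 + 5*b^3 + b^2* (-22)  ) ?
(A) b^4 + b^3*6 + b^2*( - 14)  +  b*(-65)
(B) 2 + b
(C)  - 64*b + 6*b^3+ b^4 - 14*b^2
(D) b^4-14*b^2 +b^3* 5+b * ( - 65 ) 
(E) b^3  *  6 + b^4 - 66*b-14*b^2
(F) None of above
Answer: A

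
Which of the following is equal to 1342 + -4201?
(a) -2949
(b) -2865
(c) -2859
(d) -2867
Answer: c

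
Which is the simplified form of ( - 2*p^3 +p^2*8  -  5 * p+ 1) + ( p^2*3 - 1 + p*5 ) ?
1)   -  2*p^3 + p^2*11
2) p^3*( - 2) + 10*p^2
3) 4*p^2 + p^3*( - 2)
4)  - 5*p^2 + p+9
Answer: 1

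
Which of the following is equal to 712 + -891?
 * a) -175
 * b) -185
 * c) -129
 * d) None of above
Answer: d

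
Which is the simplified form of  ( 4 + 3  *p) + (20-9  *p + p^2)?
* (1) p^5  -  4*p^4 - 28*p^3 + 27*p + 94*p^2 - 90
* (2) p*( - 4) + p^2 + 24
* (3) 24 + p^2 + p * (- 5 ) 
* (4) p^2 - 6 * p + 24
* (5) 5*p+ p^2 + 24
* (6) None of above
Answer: 4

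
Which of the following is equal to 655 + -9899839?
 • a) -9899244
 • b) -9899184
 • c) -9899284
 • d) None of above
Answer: b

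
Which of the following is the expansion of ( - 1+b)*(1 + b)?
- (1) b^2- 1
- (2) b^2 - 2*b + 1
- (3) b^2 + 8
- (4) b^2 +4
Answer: 1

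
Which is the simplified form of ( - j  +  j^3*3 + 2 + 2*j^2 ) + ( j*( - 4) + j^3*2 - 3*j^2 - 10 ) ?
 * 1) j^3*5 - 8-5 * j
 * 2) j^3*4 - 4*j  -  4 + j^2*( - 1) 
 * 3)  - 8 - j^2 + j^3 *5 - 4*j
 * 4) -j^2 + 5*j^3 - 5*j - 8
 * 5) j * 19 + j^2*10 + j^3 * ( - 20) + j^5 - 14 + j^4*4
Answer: 4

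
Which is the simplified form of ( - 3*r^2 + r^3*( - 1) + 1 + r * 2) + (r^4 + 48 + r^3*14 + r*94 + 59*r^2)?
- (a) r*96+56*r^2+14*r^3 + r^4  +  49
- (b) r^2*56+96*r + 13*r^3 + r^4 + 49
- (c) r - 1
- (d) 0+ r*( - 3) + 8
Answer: b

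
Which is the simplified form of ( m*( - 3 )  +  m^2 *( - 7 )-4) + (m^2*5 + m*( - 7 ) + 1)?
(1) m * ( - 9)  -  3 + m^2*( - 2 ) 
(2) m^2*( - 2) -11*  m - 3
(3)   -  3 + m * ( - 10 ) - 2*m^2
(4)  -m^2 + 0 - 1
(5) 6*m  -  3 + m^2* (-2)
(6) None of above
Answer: 3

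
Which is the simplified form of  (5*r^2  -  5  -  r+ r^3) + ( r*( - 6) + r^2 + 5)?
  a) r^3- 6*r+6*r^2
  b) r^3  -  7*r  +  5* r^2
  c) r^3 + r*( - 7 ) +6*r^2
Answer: c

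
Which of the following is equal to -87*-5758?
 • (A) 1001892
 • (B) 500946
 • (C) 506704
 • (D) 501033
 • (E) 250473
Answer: B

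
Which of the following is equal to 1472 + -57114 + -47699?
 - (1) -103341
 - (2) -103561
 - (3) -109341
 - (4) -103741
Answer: 1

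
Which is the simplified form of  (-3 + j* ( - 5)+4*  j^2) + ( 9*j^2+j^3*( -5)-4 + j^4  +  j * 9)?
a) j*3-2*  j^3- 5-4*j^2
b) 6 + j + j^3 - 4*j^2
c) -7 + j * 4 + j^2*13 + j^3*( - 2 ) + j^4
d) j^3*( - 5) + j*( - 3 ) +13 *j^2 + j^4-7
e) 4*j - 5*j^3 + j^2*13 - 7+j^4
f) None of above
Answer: e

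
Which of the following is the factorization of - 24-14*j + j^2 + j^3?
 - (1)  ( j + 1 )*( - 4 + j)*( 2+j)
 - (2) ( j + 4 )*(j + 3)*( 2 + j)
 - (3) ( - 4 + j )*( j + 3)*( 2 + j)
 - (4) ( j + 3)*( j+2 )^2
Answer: 3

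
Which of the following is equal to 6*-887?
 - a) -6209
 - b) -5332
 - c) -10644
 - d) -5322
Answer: d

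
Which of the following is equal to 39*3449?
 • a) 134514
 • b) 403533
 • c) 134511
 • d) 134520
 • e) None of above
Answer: c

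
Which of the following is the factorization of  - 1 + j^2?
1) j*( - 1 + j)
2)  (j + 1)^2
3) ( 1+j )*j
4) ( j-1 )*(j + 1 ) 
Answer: 4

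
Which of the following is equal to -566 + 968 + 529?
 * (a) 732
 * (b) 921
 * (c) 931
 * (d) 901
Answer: c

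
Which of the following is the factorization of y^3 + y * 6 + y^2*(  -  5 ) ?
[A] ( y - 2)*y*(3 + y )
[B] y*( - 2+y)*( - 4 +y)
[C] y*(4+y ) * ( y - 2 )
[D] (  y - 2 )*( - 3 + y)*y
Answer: D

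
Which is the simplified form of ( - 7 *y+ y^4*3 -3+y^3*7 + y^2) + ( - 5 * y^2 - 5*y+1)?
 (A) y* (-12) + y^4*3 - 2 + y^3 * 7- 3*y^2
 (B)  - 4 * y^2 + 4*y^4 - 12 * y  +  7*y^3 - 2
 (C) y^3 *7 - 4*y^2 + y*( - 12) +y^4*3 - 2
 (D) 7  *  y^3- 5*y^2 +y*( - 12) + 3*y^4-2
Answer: C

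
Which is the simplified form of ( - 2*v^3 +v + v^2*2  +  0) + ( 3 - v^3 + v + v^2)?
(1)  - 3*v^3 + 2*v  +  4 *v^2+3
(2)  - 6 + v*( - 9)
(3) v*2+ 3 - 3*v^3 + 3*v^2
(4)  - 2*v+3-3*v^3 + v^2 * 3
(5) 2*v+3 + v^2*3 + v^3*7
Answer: 3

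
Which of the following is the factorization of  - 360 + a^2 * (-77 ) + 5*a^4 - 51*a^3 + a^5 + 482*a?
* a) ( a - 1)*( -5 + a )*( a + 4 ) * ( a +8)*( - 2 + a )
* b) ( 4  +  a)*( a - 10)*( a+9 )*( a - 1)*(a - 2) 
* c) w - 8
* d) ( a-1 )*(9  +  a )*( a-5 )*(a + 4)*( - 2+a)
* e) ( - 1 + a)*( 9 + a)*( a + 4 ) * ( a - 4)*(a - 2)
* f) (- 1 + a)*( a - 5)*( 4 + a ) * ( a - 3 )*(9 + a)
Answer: d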